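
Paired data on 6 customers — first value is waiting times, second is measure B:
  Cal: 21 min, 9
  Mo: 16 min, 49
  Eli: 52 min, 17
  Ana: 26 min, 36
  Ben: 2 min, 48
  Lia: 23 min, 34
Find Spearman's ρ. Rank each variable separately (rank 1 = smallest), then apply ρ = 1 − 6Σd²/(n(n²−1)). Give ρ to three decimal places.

Ranks of variable 1: 3, 2, 6, 5, 1, 4
Ranks of variable 2: 1, 6, 2, 4, 5, 3
d = r₁ − r₂: 2, -4, 4, 1, -4, 1
d²: 4, 16, 16, 1, 16, 1; Σd² = 54
ρ = 1 − 6·54/(6·35) = 1 − 324/210 = -0.543

-0.543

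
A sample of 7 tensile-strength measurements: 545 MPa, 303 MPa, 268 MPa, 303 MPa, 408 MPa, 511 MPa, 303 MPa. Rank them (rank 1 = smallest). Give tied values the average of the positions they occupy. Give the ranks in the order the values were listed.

7, 3, 1, 3, 5, 6, 3

Sorted (ascending): 268, 303, 303, 303, 408, 511, 545
The 3 values of 303 occupy positions 2–4 → average rank 3.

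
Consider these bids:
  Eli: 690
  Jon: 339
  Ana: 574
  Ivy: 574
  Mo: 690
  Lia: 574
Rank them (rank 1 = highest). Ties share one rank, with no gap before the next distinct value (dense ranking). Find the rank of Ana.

2

Sorted (descending): 690, 690, 574, 574, 574, 339
The 2 values of 690 share dense rank 1.
The 3 values of 574 share dense rank 2.
Remaining distinct values take the next consecutive integers.
Ana has value 574 → rank 2.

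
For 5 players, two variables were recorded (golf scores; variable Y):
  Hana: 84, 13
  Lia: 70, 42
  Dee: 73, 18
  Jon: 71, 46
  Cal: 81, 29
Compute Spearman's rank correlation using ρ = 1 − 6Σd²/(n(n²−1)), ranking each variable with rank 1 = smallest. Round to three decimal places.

Ranks of variable 1: 5, 1, 3, 2, 4
Ranks of variable 2: 1, 4, 2, 5, 3
d = r₁ − r₂: 4, -3, 1, -3, 1
d²: 16, 9, 1, 9, 1; Σd² = 36
ρ = 1 − 6·36/(5·24) = 1 − 216/120 = -0.800

-0.800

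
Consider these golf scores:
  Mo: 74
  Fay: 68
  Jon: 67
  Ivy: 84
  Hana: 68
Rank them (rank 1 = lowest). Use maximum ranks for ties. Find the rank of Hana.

3

Sorted (ascending): 67, 68, 68, 74, 84
The 2 values of 68 occupy positions 2–3 → each gets rank 3.
Hana has value 68 → rank 3.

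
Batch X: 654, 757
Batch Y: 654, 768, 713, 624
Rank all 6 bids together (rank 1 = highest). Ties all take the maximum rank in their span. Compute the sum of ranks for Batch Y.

Sorted (descending): 768, 757, 713, 654, 654, 624
The 2 values of 654 occupy positions 4–5 → each gets rank 5.
Batch Y values → pooled ranks: 654→5, 768→1, 713→3, 624→6
Rank sum = 5 + 1 + 3 + 6 = 15

15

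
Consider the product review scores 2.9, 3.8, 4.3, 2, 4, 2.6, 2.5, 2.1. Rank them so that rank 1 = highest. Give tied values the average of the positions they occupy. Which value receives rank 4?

2.9

Sorted (descending): 4.3, 4, 3.8, 2.9, 2.6, 2.5, 2.1, 2
No ties — each value takes its position as its rank.
Rank 4 → value 2.9.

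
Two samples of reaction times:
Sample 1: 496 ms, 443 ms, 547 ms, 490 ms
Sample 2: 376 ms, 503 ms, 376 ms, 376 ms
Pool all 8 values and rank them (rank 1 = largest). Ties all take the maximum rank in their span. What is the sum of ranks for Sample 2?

Sorted (descending): 547, 503, 496, 490, 443, 376, 376, 376
The 3 values of 376 occupy positions 6–8 → each gets rank 8.
Sample 2 values → pooled ranks: 376→8, 503→2, 376→8, 376→8
Rank sum = 8 + 2 + 8 + 8 = 26

26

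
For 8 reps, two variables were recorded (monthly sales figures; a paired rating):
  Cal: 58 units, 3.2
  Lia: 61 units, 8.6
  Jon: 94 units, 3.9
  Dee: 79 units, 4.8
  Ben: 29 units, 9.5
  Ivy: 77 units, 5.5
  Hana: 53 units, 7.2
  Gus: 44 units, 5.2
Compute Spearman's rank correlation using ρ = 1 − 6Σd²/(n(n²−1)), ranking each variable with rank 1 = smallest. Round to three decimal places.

Ranks of variable 1: 4, 5, 8, 7, 1, 6, 3, 2
Ranks of variable 2: 1, 7, 2, 3, 8, 5, 6, 4
d = r₁ − r₂: 3, -2, 6, 4, -7, 1, -3, -2
d²: 9, 4, 36, 16, 49, 1, 9, 4; Σd² = 128
ρ = 1 − 6·128/(8·63) = 1 − 768/504 = -0.524

-0.524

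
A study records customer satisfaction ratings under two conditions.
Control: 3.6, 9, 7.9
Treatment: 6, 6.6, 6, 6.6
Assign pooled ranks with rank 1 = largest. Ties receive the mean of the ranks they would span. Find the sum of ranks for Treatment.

18

Sorted (descending): 9, 7.9, 6.6, 6.6, 6, 6, 3.6
The 2 values of 6.6 occupy positions 3–4 → average rank (3+4)/2 = 3.5.
The 2 values of 6 occupy positions 5–6 → average rank (5+6)/2 = 5.5.
Treatment values → pooled ranks: 6→5.5, 6.6→3.5, 6→5.5, 6.6→3.5
Rank sum = 5.5 + 3.5 + 5.5 + 3.5 = 18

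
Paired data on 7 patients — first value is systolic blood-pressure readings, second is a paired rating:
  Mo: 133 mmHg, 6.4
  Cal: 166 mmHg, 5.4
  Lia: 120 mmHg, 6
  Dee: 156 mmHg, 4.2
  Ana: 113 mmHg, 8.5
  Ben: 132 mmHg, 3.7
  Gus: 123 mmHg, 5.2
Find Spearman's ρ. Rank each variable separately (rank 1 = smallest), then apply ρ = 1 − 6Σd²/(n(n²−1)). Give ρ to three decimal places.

Ranks of variable 1: 5, 7, 2, 6, 1, 4, 3
Ranks of variable 2: 6, 4, 5, 2, 7, 1, 3
d = r₁ − r₂: -1, 3, -3, 4, -6, 3, 0
d²: 1, 9, 9, 16, 36, 9, 0; Σd² = 80
ρ = 1 − 6·80/(7·48) = 1 − 480/336 = -0.429

-0.429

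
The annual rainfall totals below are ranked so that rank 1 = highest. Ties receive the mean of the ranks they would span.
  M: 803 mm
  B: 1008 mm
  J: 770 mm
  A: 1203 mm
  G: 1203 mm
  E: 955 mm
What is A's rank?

1.5

Sorted (descending): 1203, 1203, 1008, 955, 803, 770
The 2 values of 1203 occupy positions 1–2 → average rank (1+2)/2 = 1.5.
A has value 1203 mm → rank 1.5.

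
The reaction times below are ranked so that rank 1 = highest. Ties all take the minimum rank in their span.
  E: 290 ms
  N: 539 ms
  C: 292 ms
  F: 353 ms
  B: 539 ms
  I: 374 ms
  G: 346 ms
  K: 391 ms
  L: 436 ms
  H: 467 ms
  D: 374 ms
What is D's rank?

6

Sorted (descending): 539, 539, 467, 436, 391, 374, 374, 353, 346, 292, 290
The 2 values of 539 occupy positions 1–2 → each gets rank 1.
The 2 values of 374 occupy positions 6–7 → each gets rank 6.
D has value 374 ms → rank 6.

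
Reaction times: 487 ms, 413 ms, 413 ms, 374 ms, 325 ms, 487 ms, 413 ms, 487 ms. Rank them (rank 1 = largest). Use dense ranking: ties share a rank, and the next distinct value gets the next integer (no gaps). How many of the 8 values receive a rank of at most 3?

Sorted (descending): 487, 487, 487, 413, 413, 413, 374, 325
The 3 values of 487 share dense rank 1.
The 3 values of 413 share dense rank 2.
Remaining distinct values take the next consecutive integers.
Ranks ≤ 3: {1, 1, 1, 2, 2, 2, 3} → 7 values.

7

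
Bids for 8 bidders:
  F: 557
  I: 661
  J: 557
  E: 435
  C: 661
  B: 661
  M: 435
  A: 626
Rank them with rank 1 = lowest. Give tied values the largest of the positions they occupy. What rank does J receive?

4

Sorted (ascending): 435, 435, 557, 557, 626, 661, 661, 661
The 2 values of 435 occupy positions 1–2 → each gets rank 2.
The 2 values of 557 occupy positions 3–4 → each gets rank 4.
The 3 values of 661 occupy positions 6–8 → each gets rank 8.
J has value 557 → rank 4.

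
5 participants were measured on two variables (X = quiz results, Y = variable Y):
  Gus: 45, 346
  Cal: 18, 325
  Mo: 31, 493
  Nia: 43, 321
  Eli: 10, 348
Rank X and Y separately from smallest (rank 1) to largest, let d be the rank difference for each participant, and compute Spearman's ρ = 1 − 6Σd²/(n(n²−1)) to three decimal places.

Ranks of variable 1: 5, 2, 3, 4, 1
Ranks of variable 2: 3, 2, 5, 1, 4
d = r₁ − r₂: 2, 0, -2, 3, -3
d²: 4, 0, 4, 9, 9; Σd² = 26
ρ = 1 − 6·26/(5·24) = 1 − 156/120 = -0.300

-0.300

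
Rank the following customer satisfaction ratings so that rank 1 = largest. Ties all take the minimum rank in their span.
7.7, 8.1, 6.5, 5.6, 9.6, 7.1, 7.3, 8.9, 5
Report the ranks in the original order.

4, 3, 7, 8, 1, 6, 5, 2, 9

Sorted (descending): 9.6, 8.9, 8.1, 7.7, 7.3, 7.1, 6.5, 5.6, 5
No ties — each value takes its position as its rank.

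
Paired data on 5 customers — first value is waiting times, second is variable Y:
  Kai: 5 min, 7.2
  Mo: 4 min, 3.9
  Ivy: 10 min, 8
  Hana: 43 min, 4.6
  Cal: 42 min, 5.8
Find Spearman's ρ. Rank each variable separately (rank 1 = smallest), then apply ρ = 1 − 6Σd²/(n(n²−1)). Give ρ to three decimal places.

Ranks of variable 1: 2, 1, 3, 5, 4
Ranks of variable 2: 4, 1, 5, 2, 3
d = r₁ − r₂: -2, 0, -2, 3, 1
d²: 4, 0, 4, 9, 1; Σd² = 18
ρ = 1 − 6·18/(5·24) = 1 − 108/120 = 0.100

0.100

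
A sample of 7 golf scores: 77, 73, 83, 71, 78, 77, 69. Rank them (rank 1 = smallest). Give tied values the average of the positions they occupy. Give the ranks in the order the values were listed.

4.5, 3, 7, 2, 6, 4.5, 1

Sorted (ascending): 69, 71, 73, 77, 77, 78, 83
The 2 values of 77 occupy positions 4–5 → average rank (4+5)/2 = 4.5.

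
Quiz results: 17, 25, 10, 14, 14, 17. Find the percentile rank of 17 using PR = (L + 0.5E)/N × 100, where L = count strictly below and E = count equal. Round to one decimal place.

N = 6.
Strictly below 17: 3. Equal to 17: 2.
PR = (3 + 0.5·2)/6 × 100 = 66.7

66.7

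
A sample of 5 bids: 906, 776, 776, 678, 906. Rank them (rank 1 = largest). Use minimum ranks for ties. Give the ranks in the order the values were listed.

1, 3, 3, 5, 1

Sorted (descending): 906, 906, 776, 776, 678
The 2 values of 906 occupy positions 1–2 → each gets rank 1.
The 2 values of 776 occupy positions 3–4 → each gets rank 3.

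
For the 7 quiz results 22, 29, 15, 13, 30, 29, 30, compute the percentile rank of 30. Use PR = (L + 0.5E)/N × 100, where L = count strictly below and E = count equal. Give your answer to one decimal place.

N = 7.
Strictly below 30: 5. Equal to 30: 2.
PR = (5 + 0.5·2)/7 × 100 = 85.7

85.7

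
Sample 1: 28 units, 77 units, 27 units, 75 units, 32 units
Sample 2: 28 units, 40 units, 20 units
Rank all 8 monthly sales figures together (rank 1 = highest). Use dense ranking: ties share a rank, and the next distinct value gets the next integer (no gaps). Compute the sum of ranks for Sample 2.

Sorted (descending): 77, 75, 40, 32, 28, 28, 27, 20
The 2 values of 28 share dense rank 5.
Remaining distinct values take the next consecutive integers.
Sample 2 values → pooled ranks: 28→5, 40→3, 20→7
Rank sum = 5 + 3 + 7 = 15

15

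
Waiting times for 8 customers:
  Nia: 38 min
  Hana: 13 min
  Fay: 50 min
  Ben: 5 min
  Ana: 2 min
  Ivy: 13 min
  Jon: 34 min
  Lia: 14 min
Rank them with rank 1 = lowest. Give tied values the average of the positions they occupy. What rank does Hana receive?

Sorted (ascending): 2, 5, 13, 13, 14, 34, 38, 50
The 2 values of 13 occupy positions 3–4 → average rank (3+4)/2 = 3.5.
Hana has value 13 min → rank 3.5.

3.5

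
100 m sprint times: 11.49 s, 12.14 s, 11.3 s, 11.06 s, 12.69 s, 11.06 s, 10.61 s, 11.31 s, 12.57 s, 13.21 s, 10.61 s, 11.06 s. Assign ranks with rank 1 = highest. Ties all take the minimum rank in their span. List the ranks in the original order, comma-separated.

5, 4, 7, 8, 2, 8, 11, 6, 3, 1, 11, 8

Sorted (descending): 13.21, 12.69, 12.57, 12.14, 11.49, 11.31, 11.3, 11.06, 11.06, 11.06, 10.61, 10.61
The 3 values of 11.06 occupy positions 8–10 → each gets rank 8.
The 2 values of 10.61 occupy positions 11–12 → each gets rank 11.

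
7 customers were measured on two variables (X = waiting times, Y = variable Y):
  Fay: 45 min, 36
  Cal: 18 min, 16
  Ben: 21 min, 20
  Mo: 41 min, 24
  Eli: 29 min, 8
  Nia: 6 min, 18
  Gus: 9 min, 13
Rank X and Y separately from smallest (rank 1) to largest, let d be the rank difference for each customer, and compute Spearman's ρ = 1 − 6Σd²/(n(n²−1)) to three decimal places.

0.536

Ranks of variable 1: 7, 3, 4, 6, 5, 1, 2
Ranks of variable 2: 7, 3, 5, 6, 1, 4, 2
d = r₁ − r₂: 0, 0, -1, 0, 4, -3, 0
d²: 0, 0, 1, 0, 16, 9, 0; Σd² = 26
ρ = 1 − 6·26/(7·48) = 1 − 156/336 = 0.536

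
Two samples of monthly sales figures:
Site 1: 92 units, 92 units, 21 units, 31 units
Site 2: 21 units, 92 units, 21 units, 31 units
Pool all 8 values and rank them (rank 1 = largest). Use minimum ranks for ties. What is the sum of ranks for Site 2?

Sorted (descending): 92, 92, 92, 31, 31, 21, 21, 21
The 3 values of 92 occupy positions 1–3 → each gets rank 1.
The 2 values of 31 occupy positions 4–5 → each gets rank 4.
The 3 values of 21 occupy positions 6–8 → each gets rank 6.
Site 2 values → pooled ranks: 21→6, 92→1, 21→6, 31→4
Rank sum = 6 + 1 + 6 + 4 = 17

17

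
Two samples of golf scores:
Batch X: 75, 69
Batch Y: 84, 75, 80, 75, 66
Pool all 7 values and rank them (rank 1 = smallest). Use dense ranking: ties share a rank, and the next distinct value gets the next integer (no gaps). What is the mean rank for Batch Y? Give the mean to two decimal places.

3.20

Sorted (ascending): 66, 69, 75, 75, 75, 80, 84
The 3 values of 75 share dense rank 3.
Remaining distinct values take the next consecutive integers.
Batch Y values → pooled ranks: 84→5, 75→3, 80→4, 75→3, 66→1
Mean rank = (5 + 3 + 4 + 3 + 1) / 5 = 3.20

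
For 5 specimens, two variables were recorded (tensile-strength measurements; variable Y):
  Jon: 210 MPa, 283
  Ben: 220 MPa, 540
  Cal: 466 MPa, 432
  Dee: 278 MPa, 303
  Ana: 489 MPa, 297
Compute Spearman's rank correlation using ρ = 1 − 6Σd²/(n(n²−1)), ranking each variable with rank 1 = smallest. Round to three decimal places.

Ranks of variable 1: 1, 2, 4, 3, 5
Ranks of variable 2: 1, 5, 4, 3, 2
d = r₁ − r₂: 0, -3, 0, 0, 3
d²: 0, 9, 0, 0, 9; Σd² = 18
ρ = 1 − 6·18/(5·24) = 1 − 108/120 = 0.100

0.100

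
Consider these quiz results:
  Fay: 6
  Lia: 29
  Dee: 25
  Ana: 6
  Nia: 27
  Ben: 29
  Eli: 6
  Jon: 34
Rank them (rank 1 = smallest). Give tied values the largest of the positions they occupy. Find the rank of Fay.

Sorted (ascending): 6, 6, 6, 25, 27, 29, 29, 34
The 3 values of 6 occupy positions 1–3 → each gets rank 3.
The 2 values of 29 occupy positions 6–7 → each gets rank 7.
Fay has value 6 → rank 3.

3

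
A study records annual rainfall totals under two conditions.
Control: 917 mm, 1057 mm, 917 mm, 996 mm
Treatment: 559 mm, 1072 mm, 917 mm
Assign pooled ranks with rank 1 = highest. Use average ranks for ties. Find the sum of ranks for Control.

15

Sorted (descending): 1072, 1057, 996, 917, 917, 917, 559
The 3 values of 917 occupy positions 4–6 → average rank 5.
Control values → pooled ranks: 917→5, 1057→2, 917→5, 996→3
Rank sum = 5 + 2 + 5 + 3 = 15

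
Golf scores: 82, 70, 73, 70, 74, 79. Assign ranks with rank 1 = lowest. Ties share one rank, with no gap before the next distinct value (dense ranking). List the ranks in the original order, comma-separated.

Sorted (ascending): 70, 70, 73, 74, 79, 82
The 2 values of 70 share dense rank 1.
Remaining distinct values take the next consecutive integers.

5, 1, 2, 1, 3, 4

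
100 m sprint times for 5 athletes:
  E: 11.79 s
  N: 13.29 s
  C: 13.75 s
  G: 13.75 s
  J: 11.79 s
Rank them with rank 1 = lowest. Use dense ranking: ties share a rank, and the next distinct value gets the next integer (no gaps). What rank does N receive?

Sorted (ascending): 11.79, 11.79, 13.29, 13.75, 13.75
The 2 values of 11.79 share dense rank 1.
The 2 values of 13.75 share dense rank 3.
Remaining distinct values take the next consecutive integers.
N has value 13.29 s → rank 2.

2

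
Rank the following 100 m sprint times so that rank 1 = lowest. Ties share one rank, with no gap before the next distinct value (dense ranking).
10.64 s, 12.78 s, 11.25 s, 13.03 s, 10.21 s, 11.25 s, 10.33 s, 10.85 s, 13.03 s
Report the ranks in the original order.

Sorted (ascending): 10.21, 10.33, 10.64, 10.85, 11.25, 11.25, 12.78, 13.03, 13.03
The 2 values of 11.25 share dense rank 5.
The 2 values of 13.03 share dense rank 7.
Remaining distinct values take the next consecutive integers.

3, 6, 5, 7, 1, 5, 2, 4, 7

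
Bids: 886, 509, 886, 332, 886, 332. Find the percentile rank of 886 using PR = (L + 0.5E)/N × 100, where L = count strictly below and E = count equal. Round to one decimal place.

75.0

N = 6.
Strictly below 886: 3. Equal to 886: 3.
PR = (3 + 0.5·3)/6 × 100 = 75.0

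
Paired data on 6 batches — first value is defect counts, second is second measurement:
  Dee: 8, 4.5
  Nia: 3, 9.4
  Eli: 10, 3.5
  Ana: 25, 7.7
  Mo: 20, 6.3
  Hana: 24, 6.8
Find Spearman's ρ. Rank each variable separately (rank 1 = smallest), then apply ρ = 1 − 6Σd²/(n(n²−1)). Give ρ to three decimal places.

0.086

Ranks of variable 1: 2, 1, 3, 6, 4, 5
Ranks of variable 2: 2, 6, 1, 5, 3, 4
d = r₁ − r₂: 0, -5, 2, 1, 1, 1
d²: 0, 25, 4, 1, 1, 1; Σd² = 32
ρ = 1 − 6·32/(6·35) = 1 − 192/210 = 0.086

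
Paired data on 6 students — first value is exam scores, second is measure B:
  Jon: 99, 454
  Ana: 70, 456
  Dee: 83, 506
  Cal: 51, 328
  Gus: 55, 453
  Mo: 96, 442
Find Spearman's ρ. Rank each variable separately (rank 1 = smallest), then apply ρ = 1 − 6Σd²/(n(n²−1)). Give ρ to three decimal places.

Ranks of variable 1: 6, 3, 4, 1, 2, 5
Ranks of variable 2: 4, 5, 6, 1, 3, 2
d = r₁ − r₂: 2, -2, -2, 0, -1, 3
d²: 4, 4, 4, 0, 1, 9; Σd² = 22
ρ = 1 − 6·22/(6·35) = 1 − 132/210 = 0.371

0.371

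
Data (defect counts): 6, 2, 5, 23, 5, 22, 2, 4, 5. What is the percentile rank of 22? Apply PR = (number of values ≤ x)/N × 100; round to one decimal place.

N = 9.
Strictly below 22: 7. Equal to 22: 1.
PR = 8/9 × 100 = 88.9

88.9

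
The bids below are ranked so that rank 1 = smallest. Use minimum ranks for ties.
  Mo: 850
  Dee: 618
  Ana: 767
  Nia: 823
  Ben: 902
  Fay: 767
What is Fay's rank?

Sorted (ascending): 618, 767, 767, 823, 850, 902
The 2 values of 767 occupy positions 2–3 → each gets rank 2.
Fay has value 767 → rank 2.

2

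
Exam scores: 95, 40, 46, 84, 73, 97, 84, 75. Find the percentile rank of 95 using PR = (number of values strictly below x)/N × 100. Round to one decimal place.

75.0

N = 8.
Strictly below 95: 6. Equal to 95: 1.
PR = 6/8 × 100 = 75.0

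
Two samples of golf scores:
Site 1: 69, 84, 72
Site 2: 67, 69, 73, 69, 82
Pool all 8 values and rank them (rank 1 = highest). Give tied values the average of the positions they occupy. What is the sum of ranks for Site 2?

25

Sorted (descending): 84, 82, 73, 72, 69, 69, 69, 67
The 3 values of 69 occupy positions 5–7 → average rank 6.
Site 2 values → pooled ranks: 67→8, 69→6, 73→3, 69→6, 82→2
Rank sum = 8 + 6 + 3 + 6 + 2 = 25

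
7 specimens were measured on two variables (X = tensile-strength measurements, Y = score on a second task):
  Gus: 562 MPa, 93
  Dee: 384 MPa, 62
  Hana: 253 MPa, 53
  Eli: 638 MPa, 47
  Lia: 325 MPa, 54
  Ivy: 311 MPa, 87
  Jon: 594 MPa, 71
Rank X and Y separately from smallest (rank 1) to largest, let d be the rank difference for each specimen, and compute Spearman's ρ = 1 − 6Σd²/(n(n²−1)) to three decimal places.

-0.036

Ranks of variable 1: 5, 4, 1, 7, 3, 2, 6
Ranks of variable 2: 7, 4, 2, 1, 3, 6, 5
d = r₁ − r₂: -2, 0, -1, 6, 0, -4, 1
d²: 4, 0, 1, 36, 0, 16, 1; Σd² = 58
ρ = 1 − 6·58/(7·48) = 1 − 348/336 = -0.036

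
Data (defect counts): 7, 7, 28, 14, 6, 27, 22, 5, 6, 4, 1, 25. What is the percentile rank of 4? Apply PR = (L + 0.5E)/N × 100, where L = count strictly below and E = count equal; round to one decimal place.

N = 12.
Strictly below 4: 1. Equal to 4: 1.
PR = (1 + 0.5·1)/12 × 100 = 12.5

12.5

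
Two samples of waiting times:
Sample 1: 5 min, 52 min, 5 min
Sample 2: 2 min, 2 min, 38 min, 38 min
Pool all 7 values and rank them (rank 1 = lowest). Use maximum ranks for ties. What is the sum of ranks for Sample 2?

16

Sorted (ascending): 2, 2, 5, 5, 38, 38, 52
The 2 values of 2 occupy positions 1–2 → each gets rank 2.
The 2 values of 5 occupy positions 3–4 → each gets rank 4.
The 2 values of 38 occupy positions 5–6 → each gets rank 6.
Sample 2 values → pooled ranks: 2→2, 2→2, 38→6, 38→6
Rank sum = 2 + 2 + 6 + 6 = 16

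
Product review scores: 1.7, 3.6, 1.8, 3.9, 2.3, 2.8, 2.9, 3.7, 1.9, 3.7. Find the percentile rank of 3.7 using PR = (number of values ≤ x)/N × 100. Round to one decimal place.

N = 10.
Strictly below 3.7: 7. Equal to 3.7: 2.
PR = 9/10 × 100 = 90.0

90.0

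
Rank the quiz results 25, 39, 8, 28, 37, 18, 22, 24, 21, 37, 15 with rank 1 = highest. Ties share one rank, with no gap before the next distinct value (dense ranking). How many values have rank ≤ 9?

10

Sorted (descending): 39, 37, 37, 28, 25, 24, 22, 21, 18, 15, 8
The 2 values of 37 share dense rank 2.
Remaining distinct values take the next consecutive integers.
Ranks ≤ 9: {1, 2, 2, 3, 4, 5, 6, 7, 8, 9} → 10 values.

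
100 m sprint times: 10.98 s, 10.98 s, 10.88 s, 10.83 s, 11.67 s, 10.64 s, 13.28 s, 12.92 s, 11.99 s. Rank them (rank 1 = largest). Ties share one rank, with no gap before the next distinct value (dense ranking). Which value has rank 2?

12.92

Sorted (descending): 13.28, 12.92, 11.99, 11.67, 10.98, 10.98, 10.88, 10.83, 10.64
The 2 values of 10.98 share dense rank 5.
Remaining distinct values take the next consecutive integers.
Rank 2 → value 12.92.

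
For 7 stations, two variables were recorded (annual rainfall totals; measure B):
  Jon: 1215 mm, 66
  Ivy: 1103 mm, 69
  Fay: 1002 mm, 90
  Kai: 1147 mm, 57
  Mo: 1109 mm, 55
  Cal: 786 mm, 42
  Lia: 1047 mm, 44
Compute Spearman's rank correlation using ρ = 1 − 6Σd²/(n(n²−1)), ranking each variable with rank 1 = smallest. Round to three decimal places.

Ranks of variable 1: 7, 4, 2, 6, 5, 1, 3
Ranks of variable 2: 5, 6, 7, 4, 3, 1, 2
d = r₁ − r₂: 2, -2, -5, 2, 2, 0, 1
d²: 4, 4, 25, 4, 4, 0, 1; Σd² = 42
ρ = 1 − 6·42/(7·48) = 1 − 252/336 = 0.250

0.250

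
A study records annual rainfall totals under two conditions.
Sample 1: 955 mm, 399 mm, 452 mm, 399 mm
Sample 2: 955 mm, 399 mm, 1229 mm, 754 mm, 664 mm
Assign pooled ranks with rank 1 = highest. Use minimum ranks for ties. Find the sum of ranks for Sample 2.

19

Sorted (descending): 1229, 955, 955, 754, 664, 452, 399, 399, 399
The 2 values of 955 occupy positions 2–3 → each gets rank 2.
The 3 values of 399 occupy positions 7–9 → each gets rank 7.
Sample 2 values → pooled ranks: 955→2, 399→7, 1229→1, 754→4, 664→5
Rank sum = 2 + 7 + 1 + 4 + 5 = 19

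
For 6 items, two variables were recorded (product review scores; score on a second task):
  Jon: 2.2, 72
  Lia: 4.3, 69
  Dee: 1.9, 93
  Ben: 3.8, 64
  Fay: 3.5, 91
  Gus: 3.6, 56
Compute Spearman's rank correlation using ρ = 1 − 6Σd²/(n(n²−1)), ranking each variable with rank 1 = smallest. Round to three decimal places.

-0.714

Ranks of variable 1: 2, 6, 1, 5, 3, 4
Ranks of variable 2: 4, 3, 6, 2, 5, 1
d = r₁ − r₂: -2, 3, -5, 3, -2, 3
d²: 4, 9, 25, 9, 4, 9; Σd² = 60
ρ = 1 − 6·60/(6·35) = 1 − 360/210 = -0.714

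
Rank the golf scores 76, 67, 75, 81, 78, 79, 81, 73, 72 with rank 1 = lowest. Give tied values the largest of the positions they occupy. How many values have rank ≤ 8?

Sorted (ascending): 67, 72, 73, 75, 76, 78, 79, 81, 81
The 2 values of 81 occupy positions 8–9 → each gets rank 9.
Ranks ≤ 8: {1, 2, 3, 4, 5, 6, 7} → 7 values.

7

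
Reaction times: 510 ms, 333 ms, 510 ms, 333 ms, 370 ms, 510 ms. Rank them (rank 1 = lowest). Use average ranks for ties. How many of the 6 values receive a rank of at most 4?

3

Sorted (ascending): 333, 333, 370, 510, 510, 510
The 2 values of 333 occupy positions 1–2 → average rank (1+2)/2 = 1.5.
The 3 values of 510 occupy positions 4–6 → average rank 5.
Ranks ≤ 4: {1.5, 1.5, 3} → 3 values.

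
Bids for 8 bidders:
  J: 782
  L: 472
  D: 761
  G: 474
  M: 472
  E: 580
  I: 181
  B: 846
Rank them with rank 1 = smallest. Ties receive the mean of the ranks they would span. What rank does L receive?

2.5

Sorted (ascending): 181, 472, 472, 474, 580, 761, 782, 846
The 2 values of 472 occupy positions 2–3 → average rank (2+3)/2 = 2.5.
L has value 472 → rank 2.5.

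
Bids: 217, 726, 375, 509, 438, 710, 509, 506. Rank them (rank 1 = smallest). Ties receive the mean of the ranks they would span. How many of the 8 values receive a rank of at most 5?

Sorted (ascending): 217, 375, 438, 506, 509, 509, 710, 726
The 2 values of 509 occupy positions 5–6 → average rank (5+6)/2 = 5.5.
Ranks ≤ 5: {1, 2, 3, 4} → 4 values.

4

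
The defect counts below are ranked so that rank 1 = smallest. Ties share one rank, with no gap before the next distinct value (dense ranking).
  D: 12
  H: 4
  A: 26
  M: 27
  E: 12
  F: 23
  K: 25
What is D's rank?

Sorted (ascending): 4, 12, 12, 23, 25, 26, 27
The 2 values of 12 share dense rank 2.
Remaining distinct values take the next consecutive integers.
D has value 12 → rank 2.

2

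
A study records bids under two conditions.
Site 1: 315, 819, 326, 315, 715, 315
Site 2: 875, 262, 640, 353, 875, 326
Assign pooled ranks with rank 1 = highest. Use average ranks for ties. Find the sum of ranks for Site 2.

33.5

Sorted (descending): 875, 875, 819, 715, 640, 353, 326, 326, 315, 315, 315, 262
The 2 values of 875 occupy positions 1–2 → average rank (1+2)/2 = 1.5.
The 2 values of 326 occupy positions 7–8 → average rank (7+8)/2 = 7.5.
The 3 values of 315 occupy positions 9–11 → average rank 10.
Site 2 values → pooled ranks: 875→1.5, 262→12, 640→5, 353→6, 875→1.5, 326→7.5
Rank sum = 1.5 + 12 + 5 + 6 + 1.5 + 7.5 = 33.5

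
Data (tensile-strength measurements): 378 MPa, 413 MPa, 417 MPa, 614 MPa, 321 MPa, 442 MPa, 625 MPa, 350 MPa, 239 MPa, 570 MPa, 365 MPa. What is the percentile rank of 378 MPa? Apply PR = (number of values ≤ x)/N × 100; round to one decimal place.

N = 11.
Strictly below 378: 4. Equal to 378: 1.
PR = 5/11 × 100 = 45.5

45.5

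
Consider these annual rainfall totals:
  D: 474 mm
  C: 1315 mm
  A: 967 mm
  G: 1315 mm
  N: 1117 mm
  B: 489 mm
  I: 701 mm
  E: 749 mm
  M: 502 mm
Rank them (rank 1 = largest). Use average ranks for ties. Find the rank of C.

1.5

Sorted (descending): 1315, 1315, 1117, 967, 749, 701, 502, 489, 474
The 2 values of 1315 occupy positions 1–2 → average rank (1+2)/2 = 1.5.
C has value 1315 mm → rank 1.5.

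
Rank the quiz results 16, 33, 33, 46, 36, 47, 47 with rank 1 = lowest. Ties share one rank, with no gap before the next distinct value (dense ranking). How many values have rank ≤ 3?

Sorted (ascending): 16, 33, 33, 36, 46, 47, 47
The 2 values of 33 share dense rank 2.
The 2 values of 47 share dense rank 5.
Remaining distinct values take the next consecutive integers.
Ranks ≤ 3: {1, 2, 2, 3} → 4 values.

4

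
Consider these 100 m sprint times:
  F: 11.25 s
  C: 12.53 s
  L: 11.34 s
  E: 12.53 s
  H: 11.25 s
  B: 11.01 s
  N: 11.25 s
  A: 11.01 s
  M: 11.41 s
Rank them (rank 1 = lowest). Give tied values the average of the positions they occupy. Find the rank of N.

Sorted (ascending): 11.01, 11.01, 11.25, 11.25, 11.25, 11.34, 11.41, 12.53, 12.53
The 2 values of 11.01 occupy positions 1–2 → average rank (1+2)/2 = 1.5.
The 3 values of 11.25 occupy positions 3–5 → average rank 4.
The 2 values of 12.53 occupy positions 8–9 → average rank (8+9)/2 = 8.5.
N has value 11.25 s → rank 4.

4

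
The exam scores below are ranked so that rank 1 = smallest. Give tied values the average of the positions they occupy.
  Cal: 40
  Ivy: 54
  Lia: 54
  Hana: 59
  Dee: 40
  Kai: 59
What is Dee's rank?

1.5

Sorted (ascending): 40, 40, 54, 54, 59, 59
The 2 values of 40 occupy positions 1–2 → average rank (1+2)/2 = 1.5.
The 2 values of 54 occupy positions 3–4 → average rank (3+4)/2 = 3.5.
The 2 values of 59 occupy positions 5–6 → average rank (5+6)/2 = 5.5.
Dee has value 40 → rank 1.5.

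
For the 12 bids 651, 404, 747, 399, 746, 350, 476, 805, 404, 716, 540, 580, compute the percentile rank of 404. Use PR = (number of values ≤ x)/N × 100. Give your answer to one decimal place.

N = 12.
Strictly below 404: 2. Equal to 404: 2.
PR = 4/12 × 100 = 33.3

33.3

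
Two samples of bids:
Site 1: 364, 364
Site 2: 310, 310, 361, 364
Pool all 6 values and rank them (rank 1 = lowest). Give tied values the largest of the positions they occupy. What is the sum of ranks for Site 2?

13

Sorted (ascending): 310, 310, 361, 364, 364, 364
The 2 values of 310 occupy positions 1–2 → each gets rank 2.
The 3 values of 364 occupy positions 4–6 → each gets rank 6.
Site 2 values → pooled ranks: 310→2, 310→2, 361→3, 364→6
Rank sum = 2 + 2 + 3 + 6 = 13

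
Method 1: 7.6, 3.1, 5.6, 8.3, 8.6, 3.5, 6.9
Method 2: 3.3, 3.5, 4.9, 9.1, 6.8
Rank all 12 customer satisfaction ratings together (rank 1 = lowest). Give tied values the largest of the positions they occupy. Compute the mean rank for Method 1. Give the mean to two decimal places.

Sorted (ascending): 3.1, 3.3, 3.5, 3.5, 4.9, 5.6, 6.8, 6.9, 7.6, 8.3, 8.6, 9.1
The 2 values of 3.5 occupy positions 3–4 → each gets rank 4.
Method 1 values → pooled ranks: 7.6→9, 3.1→1, 5.6→6, 8.3→10, 8.6→11, 3.5→4, 6.9→8
Mean rank = (9 + 1 + 6 + 10 + 11 + 4 + 8) / 7 = 7.00

7.00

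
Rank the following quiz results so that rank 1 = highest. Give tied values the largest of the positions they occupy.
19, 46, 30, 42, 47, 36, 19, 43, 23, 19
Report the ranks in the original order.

Sorted (descending): 47, 46, 43, 42, 36, 30, 23, 19, 19, 19
The 3 values of 19 occupy positions 8–10 → each gets rank 10.

10, 2, 6, 4, 1, 5, 10, 3, 7, 10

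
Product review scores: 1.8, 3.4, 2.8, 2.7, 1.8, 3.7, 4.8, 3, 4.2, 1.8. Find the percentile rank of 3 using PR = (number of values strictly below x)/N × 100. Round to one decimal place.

50.0

N = 10.
Strictly below 3: 5. Equal to 3: 1.
PR = 5/10 × 100 = 50.0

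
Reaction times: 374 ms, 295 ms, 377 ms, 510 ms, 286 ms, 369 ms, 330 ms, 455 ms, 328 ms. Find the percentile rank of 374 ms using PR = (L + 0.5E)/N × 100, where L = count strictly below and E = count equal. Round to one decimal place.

61.1

N = 9.
Strictly below 374: 5. Equal to 374: 1.
PR = (5 + 0.5·1)/9 × 100 = 61.1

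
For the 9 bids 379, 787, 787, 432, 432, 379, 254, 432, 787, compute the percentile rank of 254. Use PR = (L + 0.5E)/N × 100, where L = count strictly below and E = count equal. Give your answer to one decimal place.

N = 9.
Strictly below 254: 0. Equal to 254: 1.
PR = (0 + 0.5·1)/9 × 100 = 5.6

5.6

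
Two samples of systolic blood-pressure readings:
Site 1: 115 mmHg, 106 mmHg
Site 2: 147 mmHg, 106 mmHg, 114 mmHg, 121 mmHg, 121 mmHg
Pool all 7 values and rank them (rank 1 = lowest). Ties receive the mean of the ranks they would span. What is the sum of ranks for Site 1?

Sorted (ascending): 106, 106, 114, 115, 121, 121, 147
The 2 values of 106 occupy positions 1–2 → average rank (1+2)/2 = 1.5.
The 2 values of 121 occupy positions 5–6 → average rank (5+6)/2 = 5.5.
Site 1 values → pooled ranks: 115→4, 106→1.5
Rank sum = 4 + 1.5 = 5.5

5.5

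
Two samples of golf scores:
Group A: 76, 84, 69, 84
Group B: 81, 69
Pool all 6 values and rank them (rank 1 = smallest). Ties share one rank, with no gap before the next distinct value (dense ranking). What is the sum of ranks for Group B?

Sorted (ascending): 69, 69, 76, 81, 84, 84
The 2 values of 69 share dense rank 1.
The 2 values of 84 share dense rank 4.
Remaining distinct values take the next consecutive integers.
Group B values → pooled ranks: 81→3, 69→1
Rank sum = 3 + 1 = 4

4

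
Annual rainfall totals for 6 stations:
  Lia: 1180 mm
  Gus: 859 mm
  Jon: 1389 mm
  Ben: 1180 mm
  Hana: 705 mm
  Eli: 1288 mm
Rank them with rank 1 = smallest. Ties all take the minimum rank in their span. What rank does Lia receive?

Sorted (ascending): 705, 859, 1180, 1180, 1288, 1389
The 2 values of 1180 occupy positions 3–4 → each gets rank 3.
Lia has value 1180 mm → rank 3.

3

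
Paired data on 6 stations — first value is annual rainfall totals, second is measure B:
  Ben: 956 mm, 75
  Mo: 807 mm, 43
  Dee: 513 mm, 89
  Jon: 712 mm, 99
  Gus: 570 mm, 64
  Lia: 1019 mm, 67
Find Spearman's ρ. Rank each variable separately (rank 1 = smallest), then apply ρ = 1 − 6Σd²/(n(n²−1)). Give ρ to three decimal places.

-0.257

Ranks of variable 1: 5, 4, 1, 3, 2, 6
Ranks of variable 2: 4, 1, 5, 6, 2, 3
d = r₁ − r₂: 1, 3, -4, -3, 0, 3
d²: 1, 9, 16, 9, 0, 9; Σd² = 44
ρ = 1 − 6·44/(6·35) = 1 − 264/210 = -0.257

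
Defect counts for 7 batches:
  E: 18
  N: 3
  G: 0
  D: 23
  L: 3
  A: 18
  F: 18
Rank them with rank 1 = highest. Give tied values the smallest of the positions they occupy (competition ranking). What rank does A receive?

Sorted (descending): 23, 18, 18, 18, 3, 3, 0
The 3 values of 18 occupy positions 2–4 → each gets rank 2.
The 2 values of 3 occupy positions 5–6 → each gets rank 5.
A has value 18 → rank 2.

2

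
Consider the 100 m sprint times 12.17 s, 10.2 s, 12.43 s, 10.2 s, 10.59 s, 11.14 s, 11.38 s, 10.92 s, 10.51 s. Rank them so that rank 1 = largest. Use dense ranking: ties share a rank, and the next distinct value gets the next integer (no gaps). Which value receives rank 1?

12.43

Sorted (descending): 12.43, 12.17, 11.38, 11.14, 10.92, 10.59, 10.51, 10.2, 10.2
The 2 values of 10.2 share dense rank 8.
Remaining distinct values take the next consecutive integers.
Rank 1 → value 12.43.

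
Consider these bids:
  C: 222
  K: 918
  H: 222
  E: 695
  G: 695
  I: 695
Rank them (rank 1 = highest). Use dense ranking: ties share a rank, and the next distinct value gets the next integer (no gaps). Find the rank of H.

3

Sorted (descending): 918, 695, 695, 695, 222, 222
The 3 values of 695 share dense rank 2.
The 2 values of 222 share dense rank 3.
Remaining distinct values take the next consecutive integers.
H has value 222 → rank 3.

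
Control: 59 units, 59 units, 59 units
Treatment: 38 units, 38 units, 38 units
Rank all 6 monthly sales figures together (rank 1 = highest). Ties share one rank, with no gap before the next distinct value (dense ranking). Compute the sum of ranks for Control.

3

Sorted (descending): 59, 59, 59, 38, 38, 38
The 3 values of 59 share dense rank 1.
The 3 values of 38 share dense rank 2.
Control values → pooled ranks: 59→1, 59→1, 59→1
Rank sum = 1 + 1 + 1 = 3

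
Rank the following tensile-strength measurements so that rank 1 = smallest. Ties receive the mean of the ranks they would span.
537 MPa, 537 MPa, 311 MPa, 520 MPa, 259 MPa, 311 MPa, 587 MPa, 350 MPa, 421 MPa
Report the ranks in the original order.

7.5, 7.5, 2.5, 6, 1, 2.5, 9, 4, 5

Sorted (ascending): 259, 311, 311, 350, 421, 520, 537, 537, 587
The 2 values of 311 occupy positions 2–3 → average rank (2+3)/2 = 2.5.
The 2 values of 537 occupy positions 7–8 → average rank (7+8)/2 = 7.5.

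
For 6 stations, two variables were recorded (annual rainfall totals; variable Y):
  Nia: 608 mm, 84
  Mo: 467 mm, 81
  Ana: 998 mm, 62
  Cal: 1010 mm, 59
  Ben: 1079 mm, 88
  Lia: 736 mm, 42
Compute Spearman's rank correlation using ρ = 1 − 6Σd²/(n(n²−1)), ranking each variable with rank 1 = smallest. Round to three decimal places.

0.086

Ranks of variable 1: 2, 1, 4, 5, 6, 3
Ranks of variable 2: 5, 4, 3, 2, 6, 1
d = r₁ − r₂: -3, -3, 1, 3, 0, 2
d²: 9, 9, 1, 9, 0, 4; Σd² = 32
ρ = 1 − 6·32/(6·35) = 1 − 192/210 = 0.086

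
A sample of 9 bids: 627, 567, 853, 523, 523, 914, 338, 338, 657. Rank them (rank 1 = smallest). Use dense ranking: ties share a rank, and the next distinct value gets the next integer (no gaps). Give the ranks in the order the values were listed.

Sorted (ascending): 338, 338, 523, 523, 567, 627, 657, 853, 914
The 2 values of 338 share dense rank 1.
The 2 values of 523 share dense rank 2.
Remaining distinct values take the next consecutive integers.

4, 3, 6, 2, 2, 7, 1, 1, 5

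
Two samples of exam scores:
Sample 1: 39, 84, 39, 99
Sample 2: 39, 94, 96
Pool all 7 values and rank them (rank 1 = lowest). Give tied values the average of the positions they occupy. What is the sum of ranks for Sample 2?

Sorted (ascending): 39, 39, 39, 84, 94, 96, 99
The 3 values of 39 occupy positions 1–3 → average rank 2.
Sample 2 values → pooled ranks: 39→2, 94→5, 96→6
Rank sum = 2 + 5 + 6 = 13

13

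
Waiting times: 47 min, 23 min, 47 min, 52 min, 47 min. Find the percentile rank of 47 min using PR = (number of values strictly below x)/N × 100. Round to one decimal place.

20.0

N = 5.
Strictly below 47: 1. Equal to 47: 3.
PR = 1/5 × 100 = 20.0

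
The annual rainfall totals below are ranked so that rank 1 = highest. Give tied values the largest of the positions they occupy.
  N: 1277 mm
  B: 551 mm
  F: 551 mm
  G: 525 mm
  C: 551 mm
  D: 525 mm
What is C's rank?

4

Sorted (descending): 1277, 551, 551, 551, 525, 525
The 3 values of 551 occupy positions 2–4 → each gets rank 4.
The 2 values of 525 occupy positions 5–6 → each gets rank 6.
C has value 551 mm → rank 4.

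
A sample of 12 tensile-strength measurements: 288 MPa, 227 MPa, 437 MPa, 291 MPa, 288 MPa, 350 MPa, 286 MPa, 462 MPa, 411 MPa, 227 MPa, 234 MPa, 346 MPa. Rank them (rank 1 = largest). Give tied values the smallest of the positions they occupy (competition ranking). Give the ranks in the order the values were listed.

Sorted (descending): 462, 437, 411, 350, 346, 291, 288, 288, 286, 234, 227, 227
The 2 values of 288 occupy positions 7–8 → each gets rank 7.
The 2 values of 227 occupy positions 11–12 → each gets rank 11.

7, 11, 2, 6, 7, 4, 9, 1, 3, 11, 10, 5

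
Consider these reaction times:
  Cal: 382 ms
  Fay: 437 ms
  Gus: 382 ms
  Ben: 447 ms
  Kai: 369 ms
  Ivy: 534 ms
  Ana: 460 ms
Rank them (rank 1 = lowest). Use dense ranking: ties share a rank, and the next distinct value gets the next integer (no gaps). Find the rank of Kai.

1

Sorted (ascending): 369, 382, 382, 437, 447, 460, 534
The 2 values of 382 share dense rank 2.
Remaining distinct values take the next consecutive integers.
Kai has value 369 ms → rank 1.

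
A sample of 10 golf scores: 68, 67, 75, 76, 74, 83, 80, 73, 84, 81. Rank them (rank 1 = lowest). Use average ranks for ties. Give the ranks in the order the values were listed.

2, 1, 5, 6, 4, 9, 7, 3, 10, 8

Sorted (ascending): 67, 68, 73, 74, 75, 76, 80, 81, 83, 84
No ties — each value takes its position as its rank.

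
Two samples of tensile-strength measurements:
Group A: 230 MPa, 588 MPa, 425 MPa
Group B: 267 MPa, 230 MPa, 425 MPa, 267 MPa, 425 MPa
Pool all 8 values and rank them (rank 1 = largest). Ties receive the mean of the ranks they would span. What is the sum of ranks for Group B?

24.5

Sorted (descending): 588, 425, 425, 425, 267, 267, 230, 230
The 3 values of 425 occupy positions 2–4 → average rank 3.
The 2 values of 267 occupy positions 5–6 → average rank (5+6)/2 = 5.5.
The 2 values of 230 occupy positions 7–8 → average rank (7+8)/2 = 7.5.
Group B values → pooled ranks: 267→5.5, 230→7.5, 425→3, 267→5.5, 425→3
Rank sum = 5.5 + 7.5 + 3 + 5.5 + 3 = 24.5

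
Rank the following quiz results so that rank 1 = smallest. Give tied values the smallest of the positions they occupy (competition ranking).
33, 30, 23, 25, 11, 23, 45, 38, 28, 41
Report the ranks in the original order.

7, 6, 2, 4, 1, 2, 10, 8, 5, 9

Sorted (ascending): 11, 23, 23, 25, 28, 30, 33, 38, 41, 45
The 2 values of 23 occupy positions 2–3 → each gets rank 2.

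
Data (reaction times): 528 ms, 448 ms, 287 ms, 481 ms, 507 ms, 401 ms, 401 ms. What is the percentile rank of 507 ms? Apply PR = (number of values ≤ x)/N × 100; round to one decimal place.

N = 7.
Strictly below 507: 5. Equal to 507: 1.
PR = 6/7 × 100 = 85.7

85.7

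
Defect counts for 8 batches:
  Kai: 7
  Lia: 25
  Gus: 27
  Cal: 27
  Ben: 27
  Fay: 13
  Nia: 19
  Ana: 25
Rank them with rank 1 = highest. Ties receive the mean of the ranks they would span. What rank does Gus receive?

2

Sorted (descending): 27, 27, 27, 25, 25, 19, 13, 7
The 3 values of 27 occupy positions 1–3 → average rank 2.
The 2 values of 25 occupy positions 4–5 → average rank (4+5)/2 = 4.5.
Gus has value 27 → rank 2.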